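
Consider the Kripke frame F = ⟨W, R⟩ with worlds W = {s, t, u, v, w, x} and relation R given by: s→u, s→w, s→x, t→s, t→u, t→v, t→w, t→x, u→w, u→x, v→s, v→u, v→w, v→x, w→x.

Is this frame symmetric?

No

Symmetric: no — s R u but not u R s.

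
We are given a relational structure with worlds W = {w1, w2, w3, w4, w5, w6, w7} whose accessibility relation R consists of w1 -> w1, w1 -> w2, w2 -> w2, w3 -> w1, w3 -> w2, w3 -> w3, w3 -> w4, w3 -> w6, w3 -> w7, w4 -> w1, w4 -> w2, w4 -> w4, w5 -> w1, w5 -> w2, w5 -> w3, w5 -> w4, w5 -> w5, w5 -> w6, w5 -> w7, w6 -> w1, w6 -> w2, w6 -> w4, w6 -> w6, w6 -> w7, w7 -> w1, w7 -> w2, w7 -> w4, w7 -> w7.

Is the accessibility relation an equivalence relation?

Reflexive: yes — every world is R-related to itself.
Symmetric: no — w1 R w2 but not w2 R w1.
Transitive: yes — every two-step R-path is closed by a direct edge.
So R is not an equivalence relation.

No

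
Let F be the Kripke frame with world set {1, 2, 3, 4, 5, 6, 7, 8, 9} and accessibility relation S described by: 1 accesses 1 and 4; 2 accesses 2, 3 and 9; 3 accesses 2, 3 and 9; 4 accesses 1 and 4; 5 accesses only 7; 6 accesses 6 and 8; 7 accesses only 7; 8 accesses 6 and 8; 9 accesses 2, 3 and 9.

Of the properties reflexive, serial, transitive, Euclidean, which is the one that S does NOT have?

Reflexive: no — 5 is not related to itself.
Serial: yes — every world has a successor (e.g. 1 S 1).
Transitive: yes — every two-step S-path is closed by a direct edge.
Euclidean: yes — any two successors of a common world are S-related.
Only reflexive fails.

reflexive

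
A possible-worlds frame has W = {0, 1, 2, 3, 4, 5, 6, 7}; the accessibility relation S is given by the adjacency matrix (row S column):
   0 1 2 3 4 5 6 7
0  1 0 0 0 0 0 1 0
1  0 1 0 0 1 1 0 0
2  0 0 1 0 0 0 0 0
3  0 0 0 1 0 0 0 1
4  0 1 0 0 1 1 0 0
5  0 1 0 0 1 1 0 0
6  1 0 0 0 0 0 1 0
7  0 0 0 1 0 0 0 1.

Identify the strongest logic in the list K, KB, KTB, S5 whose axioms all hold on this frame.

Symmetric (axiom B): yes — every pair in S has its reverse in S.
Reflexive (axiom T): yes — every world is S-related to itself.
Euclidean (axiom 5): yes — any two successors of a common world are S-related.
So F validates K, KB, KTB, S5. The strongest is S5.

S5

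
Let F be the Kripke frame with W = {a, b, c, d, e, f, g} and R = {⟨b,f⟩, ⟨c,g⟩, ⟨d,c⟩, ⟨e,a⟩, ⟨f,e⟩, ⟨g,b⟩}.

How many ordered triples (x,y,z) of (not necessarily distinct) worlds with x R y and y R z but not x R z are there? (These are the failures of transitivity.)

Enumerating: (b,f,e), (c,g,b), (d,c,g), (f,e,a), (g,b,f).

5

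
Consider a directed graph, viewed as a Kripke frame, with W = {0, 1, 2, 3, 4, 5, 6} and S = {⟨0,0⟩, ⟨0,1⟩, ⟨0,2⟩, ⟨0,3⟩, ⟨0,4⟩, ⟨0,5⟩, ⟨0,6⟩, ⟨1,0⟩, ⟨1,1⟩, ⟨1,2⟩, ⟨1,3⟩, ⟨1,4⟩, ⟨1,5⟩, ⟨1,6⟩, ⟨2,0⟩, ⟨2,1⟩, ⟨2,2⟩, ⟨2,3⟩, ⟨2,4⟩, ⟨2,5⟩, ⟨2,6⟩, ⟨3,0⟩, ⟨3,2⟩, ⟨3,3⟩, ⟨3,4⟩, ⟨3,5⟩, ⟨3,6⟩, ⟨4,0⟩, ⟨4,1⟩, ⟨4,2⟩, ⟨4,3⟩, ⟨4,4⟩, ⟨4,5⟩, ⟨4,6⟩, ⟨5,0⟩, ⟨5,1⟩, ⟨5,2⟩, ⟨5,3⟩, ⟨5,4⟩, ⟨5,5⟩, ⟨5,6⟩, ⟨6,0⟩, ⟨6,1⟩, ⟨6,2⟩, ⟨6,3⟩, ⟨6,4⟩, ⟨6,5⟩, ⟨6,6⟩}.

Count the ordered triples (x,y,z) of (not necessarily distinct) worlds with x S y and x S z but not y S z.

6

Enumerating: (0,3,1), (1,3,1), (2,3,1), (4,3,1), (5,3,1), (6,3,1).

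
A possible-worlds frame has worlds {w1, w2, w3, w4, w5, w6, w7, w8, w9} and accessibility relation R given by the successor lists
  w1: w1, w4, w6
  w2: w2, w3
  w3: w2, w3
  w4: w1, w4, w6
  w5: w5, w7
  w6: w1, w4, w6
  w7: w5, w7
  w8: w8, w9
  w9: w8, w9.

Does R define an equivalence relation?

Yes

Reflexive: yes — every world is R-related to itself.
Symmetric: yes — every pair in R has its reverse in R.
Transitive: yes — every two-step R-path is closed by a direct edge.
So R is an equivalence relation.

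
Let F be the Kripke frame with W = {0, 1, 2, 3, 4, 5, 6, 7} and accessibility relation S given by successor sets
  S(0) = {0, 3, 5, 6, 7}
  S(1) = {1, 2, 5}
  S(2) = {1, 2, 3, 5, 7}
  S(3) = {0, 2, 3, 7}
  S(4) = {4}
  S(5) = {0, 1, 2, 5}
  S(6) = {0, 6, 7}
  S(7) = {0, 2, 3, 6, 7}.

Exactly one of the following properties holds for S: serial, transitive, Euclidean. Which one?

serial

Serial: yes — every world has a successor (e.g. 0 S 0).
Transitive: no — 0 S 3 and 3 S 2, but not 0 S 2.
Euclidean: no — 0 S 3 and 0 S 5, but not 3 S 5.
Only serial holds.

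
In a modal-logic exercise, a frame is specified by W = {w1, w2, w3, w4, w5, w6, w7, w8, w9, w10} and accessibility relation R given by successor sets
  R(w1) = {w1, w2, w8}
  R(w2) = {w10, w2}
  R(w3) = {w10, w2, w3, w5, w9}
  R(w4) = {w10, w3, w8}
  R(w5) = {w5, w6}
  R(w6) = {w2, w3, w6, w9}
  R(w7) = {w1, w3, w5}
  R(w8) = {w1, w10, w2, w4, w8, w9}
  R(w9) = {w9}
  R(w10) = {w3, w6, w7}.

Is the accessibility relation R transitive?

No

Transitive: no — w1 R w2 and w2 R w10, but not w1 R w10.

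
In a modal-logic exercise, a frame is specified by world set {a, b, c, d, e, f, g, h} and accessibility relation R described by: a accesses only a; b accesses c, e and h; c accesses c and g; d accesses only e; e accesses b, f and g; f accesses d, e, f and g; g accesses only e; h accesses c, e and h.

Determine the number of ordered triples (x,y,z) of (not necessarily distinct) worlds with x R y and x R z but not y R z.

29

Enumerating: (b,c,e), (b,c,h), (b,e,c), (b,e,e), (b,e,h), (c,g,c), (c,g,g), (d,e,e), (e,b,b), (e,b,f), (e,b,g), (e,f,b), … and 17 more.
Total: 29.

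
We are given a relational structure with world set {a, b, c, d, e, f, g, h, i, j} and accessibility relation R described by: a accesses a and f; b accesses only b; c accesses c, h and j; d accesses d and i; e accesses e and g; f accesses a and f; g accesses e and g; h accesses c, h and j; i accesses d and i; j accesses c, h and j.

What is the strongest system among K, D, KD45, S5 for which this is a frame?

Serial (axiom D): yes — every world has a successor (e.g. a R a).
Euclidean (axiom 5): yes — any two successors of a common world are R-related.
Transitive (axiom 4): yes — every two-step R-path is closed by a direct edge.
Reflexive (axiom T): yes — every world is R-related to itself.
So F validates K, D, KD45, S5. The strongest is S5.

S5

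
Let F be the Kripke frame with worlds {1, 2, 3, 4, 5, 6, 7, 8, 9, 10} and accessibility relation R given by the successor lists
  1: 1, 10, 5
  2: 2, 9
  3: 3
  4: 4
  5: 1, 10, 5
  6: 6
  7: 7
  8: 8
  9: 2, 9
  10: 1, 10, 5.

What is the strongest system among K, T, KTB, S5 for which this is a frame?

S5

Reflexive (axiom T): yes — every world is R-related to itself.
Symmetric (axiom B): yes — every pair in R has its reverse in R.
Euclidean (axiom 5): yes — any two successors of a common world are R-related.
So F validates K, T, KTB, S5. The strongest is S5.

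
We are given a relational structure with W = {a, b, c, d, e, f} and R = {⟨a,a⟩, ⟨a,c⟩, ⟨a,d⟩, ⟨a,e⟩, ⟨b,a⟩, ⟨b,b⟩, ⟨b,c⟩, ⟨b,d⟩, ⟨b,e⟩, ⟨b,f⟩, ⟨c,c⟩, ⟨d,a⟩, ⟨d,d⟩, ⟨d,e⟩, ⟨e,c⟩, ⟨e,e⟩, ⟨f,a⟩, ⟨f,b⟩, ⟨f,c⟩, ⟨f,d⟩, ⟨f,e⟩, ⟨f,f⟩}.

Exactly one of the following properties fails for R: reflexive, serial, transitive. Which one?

Reflexive: yes — every world is R-related to itself.
Serial: yes — every world has a successor (e.g. a R a).
Transitive: no — d R a and a R c, but not d R c.
Only transitive fails.

transitive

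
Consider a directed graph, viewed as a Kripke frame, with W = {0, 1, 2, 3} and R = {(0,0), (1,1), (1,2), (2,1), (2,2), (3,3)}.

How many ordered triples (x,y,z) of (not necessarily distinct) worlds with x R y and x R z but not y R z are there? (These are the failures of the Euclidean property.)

0

R is Euclidean; there are no such tuples.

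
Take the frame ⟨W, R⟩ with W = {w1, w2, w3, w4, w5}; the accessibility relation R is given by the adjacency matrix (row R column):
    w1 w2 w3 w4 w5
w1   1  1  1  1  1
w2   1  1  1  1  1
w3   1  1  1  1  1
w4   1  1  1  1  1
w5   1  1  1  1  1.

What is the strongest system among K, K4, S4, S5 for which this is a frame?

S5

Transitive (axiom 4): yes — every two-step R-path is closed by a direct edge.
Reflexive (axiom T): yes — every world is R-related to itself.
Euclidean (axiom 5): yes — any two successors of a common world are R-related.
So F validates K, K4, S4, S5. The strongest is S5.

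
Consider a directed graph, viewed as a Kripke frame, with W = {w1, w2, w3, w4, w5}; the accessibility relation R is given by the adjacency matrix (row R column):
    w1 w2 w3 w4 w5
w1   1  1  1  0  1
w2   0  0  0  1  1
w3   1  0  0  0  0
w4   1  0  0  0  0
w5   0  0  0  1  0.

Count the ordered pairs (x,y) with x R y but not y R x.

6

Enumerating: (w1,w2), (w1,w5), (w2,w4), (w2,w5), (w4,w1), (w5,w4).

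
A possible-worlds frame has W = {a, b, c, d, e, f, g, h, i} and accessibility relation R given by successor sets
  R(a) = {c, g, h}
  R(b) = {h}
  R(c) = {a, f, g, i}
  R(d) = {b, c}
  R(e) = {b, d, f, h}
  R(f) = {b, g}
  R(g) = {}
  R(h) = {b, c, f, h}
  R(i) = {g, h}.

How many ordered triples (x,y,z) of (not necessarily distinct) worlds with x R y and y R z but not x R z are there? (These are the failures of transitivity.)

28

Enumerating: (a,c,a), (a,c,f), (a,c,i), (a,h,b), (a,h,f), (b,h,b), (b,h,c), (b,h,f), (c,a,c), (c,a,h), (c,f,b), (c,i,h), … and 16 more.
Total: 28.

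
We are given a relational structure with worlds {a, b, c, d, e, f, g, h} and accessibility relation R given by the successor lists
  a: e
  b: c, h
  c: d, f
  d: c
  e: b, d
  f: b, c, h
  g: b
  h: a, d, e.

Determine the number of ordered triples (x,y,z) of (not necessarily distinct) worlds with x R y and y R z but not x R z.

25

Enumerating: (a,e,b), (a,e,d), (b,c,d), (b,c,f), (b,h,a), (b,h,d), (b,h,e), (c,d,c), (c,f,b), (c,f,c), (c,f,h), (d,c,d), … and 13 more.
Total: 25.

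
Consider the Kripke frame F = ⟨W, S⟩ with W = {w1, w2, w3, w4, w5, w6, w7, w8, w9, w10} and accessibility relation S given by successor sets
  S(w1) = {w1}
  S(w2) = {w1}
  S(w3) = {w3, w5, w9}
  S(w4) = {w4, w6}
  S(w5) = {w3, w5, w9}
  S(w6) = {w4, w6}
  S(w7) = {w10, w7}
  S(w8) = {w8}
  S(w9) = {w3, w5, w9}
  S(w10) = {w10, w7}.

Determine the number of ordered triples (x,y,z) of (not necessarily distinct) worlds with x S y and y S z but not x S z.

0

S is transitive; there are no such tuples.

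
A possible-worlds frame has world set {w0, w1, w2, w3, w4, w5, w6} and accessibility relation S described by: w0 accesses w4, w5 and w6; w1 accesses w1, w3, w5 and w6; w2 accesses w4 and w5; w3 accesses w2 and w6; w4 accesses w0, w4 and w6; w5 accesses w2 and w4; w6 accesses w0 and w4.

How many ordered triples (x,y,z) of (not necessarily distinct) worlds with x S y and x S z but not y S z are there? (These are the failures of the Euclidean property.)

27

Enumerating: (w0,w4,w5), (w0,w5,w5), (w0,w5,w6), (w0,w6,w5), (w0,w6,w6), (w1,w3,w1), (w1,w3,w3), (w1,w3,w5), (w1,w5,w1), (w1,w5,w3), (w1,w5,w5), (w1,w5,w6), … and 15 more.
Total: 27.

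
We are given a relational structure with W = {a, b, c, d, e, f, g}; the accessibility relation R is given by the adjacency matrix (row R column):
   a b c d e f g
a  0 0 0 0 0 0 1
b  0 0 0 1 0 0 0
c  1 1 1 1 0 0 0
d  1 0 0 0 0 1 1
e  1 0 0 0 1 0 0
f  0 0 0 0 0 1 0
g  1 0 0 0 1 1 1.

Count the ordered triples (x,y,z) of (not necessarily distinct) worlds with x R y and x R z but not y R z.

25

Enumerating: (b,d,d), (c,a,a), (c,a,b), (c,a,c), (c,a,d), (c,b,a), (c,b,b), (c,b,c), (c,d,b), (c,d,c), (c,d,d), (d,a,a), … and 13 more.
Total: 25.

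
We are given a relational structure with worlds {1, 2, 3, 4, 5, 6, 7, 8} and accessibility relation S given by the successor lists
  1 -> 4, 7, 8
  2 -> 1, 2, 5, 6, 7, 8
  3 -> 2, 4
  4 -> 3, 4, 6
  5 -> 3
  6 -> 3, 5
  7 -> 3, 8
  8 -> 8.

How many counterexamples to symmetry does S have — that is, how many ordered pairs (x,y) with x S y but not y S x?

Enumerating: (1,4), (1,7), (1,8), (2,1), (2,5), (2,6), (2,7), (2,8), (3,2), (4,6), (5,3), (6,3), (6,5), (7,3), (7,8).

15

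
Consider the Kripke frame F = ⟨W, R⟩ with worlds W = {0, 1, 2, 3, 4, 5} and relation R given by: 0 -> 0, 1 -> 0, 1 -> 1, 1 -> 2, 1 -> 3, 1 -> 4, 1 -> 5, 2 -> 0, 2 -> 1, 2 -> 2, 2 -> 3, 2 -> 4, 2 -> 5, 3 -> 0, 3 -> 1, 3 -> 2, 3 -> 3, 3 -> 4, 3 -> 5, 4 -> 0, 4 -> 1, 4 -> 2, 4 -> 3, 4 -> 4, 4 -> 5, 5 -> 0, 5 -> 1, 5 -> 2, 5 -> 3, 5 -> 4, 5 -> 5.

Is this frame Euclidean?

No

Euclidean: no — 1 R 0 and 1 R 2, but not 0 R 2.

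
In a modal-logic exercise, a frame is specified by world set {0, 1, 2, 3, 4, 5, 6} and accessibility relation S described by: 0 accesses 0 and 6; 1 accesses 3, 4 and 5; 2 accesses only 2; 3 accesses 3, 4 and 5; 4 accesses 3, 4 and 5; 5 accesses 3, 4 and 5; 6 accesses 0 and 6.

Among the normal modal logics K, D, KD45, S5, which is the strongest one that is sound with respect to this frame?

KD45

Serial (axiom D): yes — every world has a successor (e.g. 0 S 0).
Euclidean (axiom 5): yes — any two successors of a common world are S-related.
Transitive (axiom 4): yes — every two-step S-path is closed by a direct edge.
Reflexive (axiom T): no — 1 is not related to itself.
So F validates K, D, KD45; S5 would additionally require S to be reflexive. The strongest is KD45.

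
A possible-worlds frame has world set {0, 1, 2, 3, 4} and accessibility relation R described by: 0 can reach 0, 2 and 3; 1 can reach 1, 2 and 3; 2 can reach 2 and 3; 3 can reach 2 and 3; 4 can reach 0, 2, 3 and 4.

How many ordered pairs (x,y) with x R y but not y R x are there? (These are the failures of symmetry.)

Enumerating: (0,2), (0,3), (1,2), (1,3), (4,0), (4,2), (4,3).

7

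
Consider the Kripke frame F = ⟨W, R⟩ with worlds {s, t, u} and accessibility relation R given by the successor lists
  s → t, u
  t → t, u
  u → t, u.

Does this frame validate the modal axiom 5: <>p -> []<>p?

Axiom 5 corresponds to the accessibility relation being Euclidean.
Euclidean: yes — any two successors of a common world are R-related.

Yes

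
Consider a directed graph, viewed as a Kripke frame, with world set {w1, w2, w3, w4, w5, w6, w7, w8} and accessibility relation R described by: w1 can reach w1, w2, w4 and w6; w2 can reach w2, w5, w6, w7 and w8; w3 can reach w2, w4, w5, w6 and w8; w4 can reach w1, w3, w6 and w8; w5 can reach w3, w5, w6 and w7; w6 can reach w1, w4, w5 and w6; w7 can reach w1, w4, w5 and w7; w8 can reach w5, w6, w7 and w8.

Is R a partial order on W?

No

Reflexive: no — w3 is not related to itself.
Transitive: no — w1 R w2 and w2 R w5, but not w1 R w5.
Antisymmetric: no — w1 R w4 and w4 R w1 with w1 ≠ w4.
So R is not a partial order.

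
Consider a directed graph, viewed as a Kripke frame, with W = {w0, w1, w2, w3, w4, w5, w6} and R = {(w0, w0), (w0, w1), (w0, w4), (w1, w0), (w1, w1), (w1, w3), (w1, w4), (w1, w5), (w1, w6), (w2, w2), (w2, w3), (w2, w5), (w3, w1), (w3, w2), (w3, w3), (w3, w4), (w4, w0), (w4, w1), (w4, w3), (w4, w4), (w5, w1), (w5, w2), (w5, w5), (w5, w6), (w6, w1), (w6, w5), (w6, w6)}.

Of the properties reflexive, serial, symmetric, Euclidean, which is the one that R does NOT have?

Euclidean

Reflexive: yes — every world is R-related to itself.
Serial: yes — every world has a successor (e.g. w0 R w0).
Symmetric: yes — every pair in R has its reverse in R.
Euclidean: no — w1 R w0 and w1 R w3, but not w0 R w3.
Only Euclidean fails.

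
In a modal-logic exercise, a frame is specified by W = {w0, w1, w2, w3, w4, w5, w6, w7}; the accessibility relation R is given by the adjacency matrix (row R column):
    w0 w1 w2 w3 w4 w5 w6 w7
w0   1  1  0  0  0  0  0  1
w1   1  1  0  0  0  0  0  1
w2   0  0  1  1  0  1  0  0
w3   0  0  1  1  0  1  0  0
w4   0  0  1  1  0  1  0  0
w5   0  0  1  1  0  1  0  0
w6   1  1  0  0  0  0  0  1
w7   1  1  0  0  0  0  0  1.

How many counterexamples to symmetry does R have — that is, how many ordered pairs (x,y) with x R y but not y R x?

Enumerating: (w4,w2), (w4,w3), (w4,w5), (w6,w0), (w6,w1), (w6,w7).

6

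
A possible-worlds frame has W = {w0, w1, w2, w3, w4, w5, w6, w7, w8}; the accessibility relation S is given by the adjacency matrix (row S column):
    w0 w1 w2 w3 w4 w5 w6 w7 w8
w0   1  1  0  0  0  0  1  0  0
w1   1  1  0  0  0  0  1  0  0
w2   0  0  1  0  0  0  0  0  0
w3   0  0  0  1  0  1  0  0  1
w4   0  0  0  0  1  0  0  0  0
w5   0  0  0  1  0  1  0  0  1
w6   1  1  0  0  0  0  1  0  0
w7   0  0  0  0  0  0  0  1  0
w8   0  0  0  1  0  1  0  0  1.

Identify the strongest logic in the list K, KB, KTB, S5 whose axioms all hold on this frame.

S5

Symmetric (axiom B): yes — every pair in S has its reverse in S.
Reflexive (axiom T): yes — every world is S-related to itself.
Euclidean (axiom 5): yes — any two successors of a common world are S-related.
So F validates K, KB, KTB, S5. The strongest is S5.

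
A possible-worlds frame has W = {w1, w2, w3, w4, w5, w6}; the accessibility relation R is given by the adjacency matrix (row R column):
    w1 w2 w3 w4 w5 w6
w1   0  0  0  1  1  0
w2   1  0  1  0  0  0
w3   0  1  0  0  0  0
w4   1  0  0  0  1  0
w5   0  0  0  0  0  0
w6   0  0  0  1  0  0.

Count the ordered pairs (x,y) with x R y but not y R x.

4

Enumerating: (w1,w5), (w2,w1), (w4,w5), (w6,w4).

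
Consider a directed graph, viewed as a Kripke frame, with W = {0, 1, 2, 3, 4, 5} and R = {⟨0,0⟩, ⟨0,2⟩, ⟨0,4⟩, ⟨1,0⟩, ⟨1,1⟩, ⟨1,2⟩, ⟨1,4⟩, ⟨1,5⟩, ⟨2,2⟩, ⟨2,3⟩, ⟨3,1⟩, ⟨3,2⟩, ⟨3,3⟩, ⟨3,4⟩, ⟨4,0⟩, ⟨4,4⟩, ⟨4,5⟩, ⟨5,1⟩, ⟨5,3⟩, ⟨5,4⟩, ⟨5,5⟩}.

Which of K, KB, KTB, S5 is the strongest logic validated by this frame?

K

Symmetric (axiom B): no — 0 R 2 but not 2 R 0.
Reflexive (axiom T): yes — every world is R-related to itself.
Euclidean (axiom 5): no — 0 R 2 and 0 R 4, but not 2 R 4.
So F validates K; KB would additionally require R to be symmetric. The strongest is K.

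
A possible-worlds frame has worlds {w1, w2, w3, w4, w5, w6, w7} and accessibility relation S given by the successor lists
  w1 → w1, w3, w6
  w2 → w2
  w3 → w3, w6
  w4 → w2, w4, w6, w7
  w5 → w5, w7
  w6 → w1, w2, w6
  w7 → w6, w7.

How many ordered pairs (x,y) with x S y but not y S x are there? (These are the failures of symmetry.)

8

Enumerating: (w1,w3), (w3,w6), (w4,w2), (w4,w6), (w4,w7), (w5,w7), (w6,w2), (w7,w6).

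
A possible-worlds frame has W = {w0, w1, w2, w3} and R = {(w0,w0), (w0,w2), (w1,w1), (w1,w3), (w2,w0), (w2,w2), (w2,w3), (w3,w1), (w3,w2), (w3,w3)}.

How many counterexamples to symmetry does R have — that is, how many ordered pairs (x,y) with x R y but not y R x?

R is symmetric; there are no such tuples.

0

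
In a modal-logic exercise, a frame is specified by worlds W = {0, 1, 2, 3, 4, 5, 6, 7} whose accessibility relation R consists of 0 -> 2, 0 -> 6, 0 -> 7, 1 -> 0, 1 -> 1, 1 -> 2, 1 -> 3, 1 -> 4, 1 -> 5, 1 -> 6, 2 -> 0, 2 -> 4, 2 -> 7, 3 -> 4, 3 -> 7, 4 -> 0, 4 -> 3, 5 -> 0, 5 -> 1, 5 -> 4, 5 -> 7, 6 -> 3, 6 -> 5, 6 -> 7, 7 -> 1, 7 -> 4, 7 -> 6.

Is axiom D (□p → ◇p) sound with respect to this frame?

Yes

By correspondence theory, D is valid on a frame iff R is serial.
Serial: yes — every world has a successor (e.g. 0 R 2).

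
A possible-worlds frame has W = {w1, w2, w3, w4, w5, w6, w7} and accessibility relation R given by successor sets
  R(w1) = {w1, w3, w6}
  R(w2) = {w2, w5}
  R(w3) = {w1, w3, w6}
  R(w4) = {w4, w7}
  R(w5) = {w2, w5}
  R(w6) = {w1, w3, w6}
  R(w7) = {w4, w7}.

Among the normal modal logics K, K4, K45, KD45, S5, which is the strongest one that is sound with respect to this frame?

S5

Transitive (axiom 4): yes — every two-step R-path is closed by a direct edge.
Euclidean (axiom 5): yes — any two successors of a common world are R-related.
Serial (axiom D): yes — every world has a successor (e.g. w1 R w1).
Reflexive (axiom T): yes — every world is R-related to itself.
So F validates K, K4, K45, KD45, S5. The strongest is S5.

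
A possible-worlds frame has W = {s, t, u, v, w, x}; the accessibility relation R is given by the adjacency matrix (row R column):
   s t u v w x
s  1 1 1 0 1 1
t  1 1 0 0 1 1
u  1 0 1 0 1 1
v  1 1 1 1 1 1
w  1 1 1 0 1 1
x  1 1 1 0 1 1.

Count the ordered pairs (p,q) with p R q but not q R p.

Enumerating: (v,s), (v,t), (v,u), (v,w), (v,x).

5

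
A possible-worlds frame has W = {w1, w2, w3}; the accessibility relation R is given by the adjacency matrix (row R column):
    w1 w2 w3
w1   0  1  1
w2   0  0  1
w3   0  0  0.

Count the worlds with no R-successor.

Enumerating: w3.

1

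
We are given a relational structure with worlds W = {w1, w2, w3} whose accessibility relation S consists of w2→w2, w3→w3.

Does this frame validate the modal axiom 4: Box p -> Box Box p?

Yes

Axiom 4 corresponds to the accessibility relation being transitive.
Transitive: yes — every two-step S-path is closed by a direct edge.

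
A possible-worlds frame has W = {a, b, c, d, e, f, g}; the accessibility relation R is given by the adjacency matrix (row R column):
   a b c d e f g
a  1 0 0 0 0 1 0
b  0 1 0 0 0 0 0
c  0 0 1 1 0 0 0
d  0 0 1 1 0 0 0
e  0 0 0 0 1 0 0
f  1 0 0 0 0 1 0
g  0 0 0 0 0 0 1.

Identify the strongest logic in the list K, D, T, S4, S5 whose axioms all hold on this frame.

S5

Serial (axiom D): yes — every world has a successor (e.g. a R a).
Reflexive (axiom T): yes — every world is R-related to itself.
Transitive (axiom 4): yes — every two-step R-path is closed by a direct edge.
Euclidean (axiom 5): yes — any two successors of a common world are R-related.
So F validates K, D, T, S4, S5. The strongest is S5.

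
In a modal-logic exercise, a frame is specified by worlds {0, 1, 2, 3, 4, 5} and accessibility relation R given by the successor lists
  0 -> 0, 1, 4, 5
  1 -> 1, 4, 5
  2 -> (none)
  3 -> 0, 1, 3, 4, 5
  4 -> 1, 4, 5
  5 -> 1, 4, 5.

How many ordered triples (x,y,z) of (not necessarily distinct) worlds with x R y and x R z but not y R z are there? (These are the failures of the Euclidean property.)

10

Enumerating: (0,1,0), (0,4,0), (0,5,0), (3,0,3), (3,1,0), (3,1,3), (3,4,0), (3,4,3), (3,5,0), (3,5,3).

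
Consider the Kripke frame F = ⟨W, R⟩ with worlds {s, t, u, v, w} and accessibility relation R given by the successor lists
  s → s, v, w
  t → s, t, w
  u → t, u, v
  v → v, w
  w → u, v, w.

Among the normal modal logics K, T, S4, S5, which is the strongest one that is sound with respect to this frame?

T

Reflexive (axiom T): yes — every world is R-related to itself.
Transitive (axiom 4): no — s R w and w R u, but not s R u.
Euclidean (axiom 5): no — t R w and t R s, but not w R s.
So F validates K, T; S4 would additionally require R to be transitive. The strongest is T.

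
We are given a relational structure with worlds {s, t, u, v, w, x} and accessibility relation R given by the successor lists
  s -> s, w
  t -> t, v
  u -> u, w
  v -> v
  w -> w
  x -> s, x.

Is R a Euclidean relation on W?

Euclidean: no — s R w and s R s, but not w R s.

No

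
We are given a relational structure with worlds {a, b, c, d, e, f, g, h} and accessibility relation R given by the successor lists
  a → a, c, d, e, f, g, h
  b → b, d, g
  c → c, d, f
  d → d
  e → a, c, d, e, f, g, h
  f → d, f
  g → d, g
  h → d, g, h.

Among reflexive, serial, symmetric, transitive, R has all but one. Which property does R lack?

Reflexive: yes — every world is R-related to itself.
Serial: yes — every world has a successor (e.g. a R a).
Symmetric: no — a R c but not c R a.
Transitive: yes — every two-step R-path is closed by a direct edge.
Only symmetric fails.

symmetric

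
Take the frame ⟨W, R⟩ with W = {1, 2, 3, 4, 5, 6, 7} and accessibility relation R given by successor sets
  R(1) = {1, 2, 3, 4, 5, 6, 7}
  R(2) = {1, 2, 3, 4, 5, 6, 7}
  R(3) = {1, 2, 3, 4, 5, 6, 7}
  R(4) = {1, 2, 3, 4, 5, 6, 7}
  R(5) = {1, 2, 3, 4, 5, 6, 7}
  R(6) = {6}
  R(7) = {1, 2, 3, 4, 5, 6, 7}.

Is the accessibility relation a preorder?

Reflexive: yes — every world is R-related to itself.
Transitive: yes — every two-step R-path is closed by a direct edge.
So R is a preorder.

Yes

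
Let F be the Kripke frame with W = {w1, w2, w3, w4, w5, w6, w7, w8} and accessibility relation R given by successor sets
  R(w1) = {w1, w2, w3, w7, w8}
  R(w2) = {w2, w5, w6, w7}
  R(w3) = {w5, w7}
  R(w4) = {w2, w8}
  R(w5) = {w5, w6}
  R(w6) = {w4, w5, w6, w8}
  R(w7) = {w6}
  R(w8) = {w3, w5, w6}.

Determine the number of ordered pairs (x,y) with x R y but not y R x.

Enumerating: (w1,w2), (w1,w3), (w1,w7), (w1,w8), (w2,w5), (w2,w6), (w2,w7), (w3,w5), (w3,w7), (w4,w2), (w4,w8), (w6,w4), (w7,w6), (w8,w3), (w8,w5).

15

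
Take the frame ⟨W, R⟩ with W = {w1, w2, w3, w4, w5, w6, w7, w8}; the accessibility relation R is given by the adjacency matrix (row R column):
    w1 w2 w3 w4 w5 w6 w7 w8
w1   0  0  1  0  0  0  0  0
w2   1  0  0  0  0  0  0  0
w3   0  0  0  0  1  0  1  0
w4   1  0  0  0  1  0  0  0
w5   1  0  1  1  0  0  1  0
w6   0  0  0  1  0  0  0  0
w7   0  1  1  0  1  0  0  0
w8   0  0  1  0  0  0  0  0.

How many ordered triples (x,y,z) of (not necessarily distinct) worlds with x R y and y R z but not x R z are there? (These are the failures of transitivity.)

Enumerating: (w1,w3,w5), (w1,w3,w7), (w2,w1,w3), (w3,w5,w1), (w3,w5,w3), (w3,w5,w4), (w3,w7,w2), (w3,w7,w3), (w4,w1,w3), (w4,w5,w3), (w4,w5,w4), (w4,w5,w7), … and 13 more.
Total: 25.

25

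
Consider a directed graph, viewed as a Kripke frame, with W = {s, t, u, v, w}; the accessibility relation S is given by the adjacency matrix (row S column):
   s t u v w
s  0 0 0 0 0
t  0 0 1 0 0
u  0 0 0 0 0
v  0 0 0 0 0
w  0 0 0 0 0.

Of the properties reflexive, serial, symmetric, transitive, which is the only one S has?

transitive

Reflexive: no — s is not related to itself.
Serial: no — s has no S-successor.
Symmetric: no — t S u but not u S t.
Transitive: yes — every two-step S-path is closed by a direct edge.
Only transitive holds.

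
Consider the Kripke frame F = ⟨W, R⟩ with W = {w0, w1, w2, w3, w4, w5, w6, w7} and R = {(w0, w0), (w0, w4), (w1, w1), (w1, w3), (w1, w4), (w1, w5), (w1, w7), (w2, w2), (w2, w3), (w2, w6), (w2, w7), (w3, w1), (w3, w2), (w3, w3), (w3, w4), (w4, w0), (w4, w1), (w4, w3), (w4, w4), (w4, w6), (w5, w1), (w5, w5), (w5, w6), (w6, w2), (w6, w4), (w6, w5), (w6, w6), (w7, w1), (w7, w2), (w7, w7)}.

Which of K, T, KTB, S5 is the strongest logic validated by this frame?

Reflexive (axiom T): yes — every world is R-related to itself.
Symmetric (axiom B): yes — every pair in R has its reverse in R.
Euclidean (axiom 5): no — w1 R w3 and w1 R w5, but not w3 R w5.
So F validates K, T, KTB; S5 would additionally require R to be Euclidean. The strongest is KTB.

KTB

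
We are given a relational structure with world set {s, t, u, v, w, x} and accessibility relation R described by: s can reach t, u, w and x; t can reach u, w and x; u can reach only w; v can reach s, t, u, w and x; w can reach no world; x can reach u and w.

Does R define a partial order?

No

Reflexive: no — s is not related to itself.
Transitive: yes — every two-step R-path is closed by a direct edge.
Antisymmetric: yes — no distinct pair is related both ways.
So R is not a partial order.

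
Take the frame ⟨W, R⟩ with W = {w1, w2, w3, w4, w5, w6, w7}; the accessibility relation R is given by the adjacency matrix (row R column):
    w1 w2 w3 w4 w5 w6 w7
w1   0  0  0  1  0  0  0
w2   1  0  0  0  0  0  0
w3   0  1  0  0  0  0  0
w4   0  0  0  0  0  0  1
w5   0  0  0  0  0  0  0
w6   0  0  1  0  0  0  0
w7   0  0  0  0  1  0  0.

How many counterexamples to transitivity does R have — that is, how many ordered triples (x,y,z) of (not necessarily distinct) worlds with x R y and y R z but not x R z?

Enumerating: (w1,w4,w7), (w2,w1,w4), (w3,w2,w1), (w4,w7,w5), (w6,w3,w2).

5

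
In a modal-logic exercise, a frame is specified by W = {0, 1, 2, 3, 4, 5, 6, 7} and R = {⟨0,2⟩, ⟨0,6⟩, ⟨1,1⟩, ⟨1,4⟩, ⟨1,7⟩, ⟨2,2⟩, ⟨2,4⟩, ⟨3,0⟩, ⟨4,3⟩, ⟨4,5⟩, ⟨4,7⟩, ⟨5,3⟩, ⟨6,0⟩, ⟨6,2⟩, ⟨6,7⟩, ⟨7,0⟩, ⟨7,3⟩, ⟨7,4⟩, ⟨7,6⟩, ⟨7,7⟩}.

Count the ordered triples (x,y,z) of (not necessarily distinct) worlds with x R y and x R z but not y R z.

34

Enumerating: (0,2,6), (0,6,6), (1,4,1), (1,4,4), (1,7,1), (2,4,2), (2,4,4), (3,0,0), (4,3,3), (4,3,5), (4,3,7), (4,5,5), … and 22 more.
Total: 34.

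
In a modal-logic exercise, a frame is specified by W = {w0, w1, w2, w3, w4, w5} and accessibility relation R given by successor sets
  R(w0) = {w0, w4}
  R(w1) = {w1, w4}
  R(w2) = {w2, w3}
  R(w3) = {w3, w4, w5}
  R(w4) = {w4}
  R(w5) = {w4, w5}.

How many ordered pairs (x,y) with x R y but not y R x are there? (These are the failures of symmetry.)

Enumerating: (w0,w4), (w1,w4), (w2,w3), (w3,w4), (w3,w5), (w5,w4).

6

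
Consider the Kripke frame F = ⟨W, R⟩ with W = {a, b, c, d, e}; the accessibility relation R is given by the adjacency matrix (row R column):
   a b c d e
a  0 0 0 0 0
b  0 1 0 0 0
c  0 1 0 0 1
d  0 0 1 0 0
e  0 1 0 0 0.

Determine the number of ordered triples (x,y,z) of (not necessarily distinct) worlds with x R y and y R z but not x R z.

Enumerating: (d,c,b), (d,c,e).

2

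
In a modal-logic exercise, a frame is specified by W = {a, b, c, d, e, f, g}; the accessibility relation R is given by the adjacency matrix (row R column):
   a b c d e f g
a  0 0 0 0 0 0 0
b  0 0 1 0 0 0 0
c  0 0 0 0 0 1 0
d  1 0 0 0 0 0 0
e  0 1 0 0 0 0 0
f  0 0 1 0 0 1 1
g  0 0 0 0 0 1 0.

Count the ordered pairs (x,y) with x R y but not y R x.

Enumerating: (b,c), (d,a), (e,b).

3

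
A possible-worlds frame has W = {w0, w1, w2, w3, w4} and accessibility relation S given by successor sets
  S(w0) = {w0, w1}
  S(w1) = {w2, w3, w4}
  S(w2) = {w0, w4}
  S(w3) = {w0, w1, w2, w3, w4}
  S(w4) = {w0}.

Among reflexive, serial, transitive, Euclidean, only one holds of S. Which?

Reflexive: no — w1 is not related to itself.
Serial: yes — every world has a successor (e.g. w0 S w0).
Transitive: no — w0 S w1 and w1 S w2, but not w0 S w2.
Euclidean: no — w1 S w2 and w1 S w3, but not w2 S w3.
Only serial holds.

serial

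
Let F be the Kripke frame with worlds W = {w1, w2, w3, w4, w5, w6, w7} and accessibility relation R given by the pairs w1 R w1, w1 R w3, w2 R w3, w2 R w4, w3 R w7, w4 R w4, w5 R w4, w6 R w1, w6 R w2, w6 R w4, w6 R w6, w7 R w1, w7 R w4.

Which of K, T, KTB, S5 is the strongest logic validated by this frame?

Reflexive (axiom T): no — w2 is not related to itself.
Symmetric (axiom B): no — w1 R w3 but not w3 R w1.
Euclidean (axiom 5): no — w2 R w3 and w2 R w4, but not w3 R w4.
So F validates K; T would additionally require R to be reflexive. The strongest is K.

K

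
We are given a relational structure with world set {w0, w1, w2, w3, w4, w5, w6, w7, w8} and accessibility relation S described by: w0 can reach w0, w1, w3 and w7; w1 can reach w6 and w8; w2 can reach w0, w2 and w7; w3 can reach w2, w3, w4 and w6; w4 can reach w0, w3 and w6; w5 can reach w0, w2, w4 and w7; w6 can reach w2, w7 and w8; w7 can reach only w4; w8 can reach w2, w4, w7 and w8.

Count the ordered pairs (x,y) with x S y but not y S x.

22

Enumerating: (w0,w1), (w0,w3), (w0,w7), (w1,w6), (w1,w8), (w2,w0), (w2,w7), (w3,w2), (w3,w6), (w4,w0), (w4,w6), (w5,w0), … and 10 more.
Total: 22.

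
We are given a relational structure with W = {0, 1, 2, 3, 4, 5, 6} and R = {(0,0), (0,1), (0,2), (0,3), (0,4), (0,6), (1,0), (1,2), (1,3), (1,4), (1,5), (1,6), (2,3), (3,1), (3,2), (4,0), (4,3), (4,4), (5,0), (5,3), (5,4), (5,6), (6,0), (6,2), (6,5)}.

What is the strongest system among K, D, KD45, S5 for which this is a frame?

D

Serial (axiom D): yes — every world has a successor (e.g. 0 R 0).
Euclidean (axiom 5): no — 0 R 2 and 0 R 1, but not 2 R 1.
Transitive (axiom 4): no — 0 R 1 and 1 R 5, but not 0 R 5.
Reflexive (axiom T): no — 1 is not related to itself.
So F validates K, D; KD45 would additionally require R to be Euclidean and transitive. The strongest is D.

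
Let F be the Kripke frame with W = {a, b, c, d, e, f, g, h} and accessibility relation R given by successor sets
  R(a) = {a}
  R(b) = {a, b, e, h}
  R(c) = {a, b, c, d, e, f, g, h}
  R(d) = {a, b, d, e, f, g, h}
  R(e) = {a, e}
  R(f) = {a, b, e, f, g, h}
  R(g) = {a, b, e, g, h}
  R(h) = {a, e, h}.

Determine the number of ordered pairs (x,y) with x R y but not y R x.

Enumerating: (b,a), (b,e), (b,h), (c,a), (c,b), (c,d), (c,e), (c,f), (c,g), (c,h), (d,a), (d,b), … and 16 more.
Total: 28.

28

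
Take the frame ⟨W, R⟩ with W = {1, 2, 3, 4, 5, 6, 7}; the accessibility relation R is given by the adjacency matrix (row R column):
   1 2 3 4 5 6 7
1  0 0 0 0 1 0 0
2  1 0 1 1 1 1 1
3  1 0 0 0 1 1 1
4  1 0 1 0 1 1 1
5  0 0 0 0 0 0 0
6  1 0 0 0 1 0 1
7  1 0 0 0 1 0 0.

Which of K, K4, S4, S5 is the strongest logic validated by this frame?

K4

Transitive (axiom 4): yes — every two-step R-path is closed by a direct edge.
Reflexive (axiom T): no — 1 is not related to itself.
Euclidean (axiom 5): no — 2 R 1 and 2 R 3, but not 1 R 3.
So F validates K, K4; S4 would additionally require R to be reflexive. The strongest is K4.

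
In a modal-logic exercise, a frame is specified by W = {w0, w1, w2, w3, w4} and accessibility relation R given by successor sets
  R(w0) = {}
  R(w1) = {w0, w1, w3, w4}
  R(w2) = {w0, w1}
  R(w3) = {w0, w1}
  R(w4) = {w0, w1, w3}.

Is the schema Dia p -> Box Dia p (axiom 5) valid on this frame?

No

Axiom 5 corresponds to the accessibility relation being Euclidean.
Euclidean: no — w1 R w0 and w1 R w3, but not w0 R w3.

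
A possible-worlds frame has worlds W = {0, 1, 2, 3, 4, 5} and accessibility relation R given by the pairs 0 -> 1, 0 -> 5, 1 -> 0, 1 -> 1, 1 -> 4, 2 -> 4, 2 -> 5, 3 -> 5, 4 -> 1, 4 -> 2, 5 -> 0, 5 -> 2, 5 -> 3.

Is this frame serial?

Yes

Serial: yes — every world has a successor (e.g. 0 R 1).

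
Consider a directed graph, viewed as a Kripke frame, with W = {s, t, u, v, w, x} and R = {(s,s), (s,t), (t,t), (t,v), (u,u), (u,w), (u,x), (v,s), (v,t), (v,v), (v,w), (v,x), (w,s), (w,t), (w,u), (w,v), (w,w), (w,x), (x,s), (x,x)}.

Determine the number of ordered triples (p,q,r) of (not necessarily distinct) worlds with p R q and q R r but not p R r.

10

Enumerating: (s,t,v), (t,v,s), (t,v,w), (t,v,x), (u,w,s), (u,w,t), (u,w,v), (u,x,s), (v,w,u), (x,s,t).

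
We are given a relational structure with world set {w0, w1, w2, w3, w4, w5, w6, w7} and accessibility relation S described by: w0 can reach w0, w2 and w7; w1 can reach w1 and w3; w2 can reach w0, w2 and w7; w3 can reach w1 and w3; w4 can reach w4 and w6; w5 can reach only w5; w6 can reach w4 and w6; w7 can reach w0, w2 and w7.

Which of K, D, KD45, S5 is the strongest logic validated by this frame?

Serial (axiom D): yes — every world has a successor (e.g. w0 S w0).
Euclidean (axiom 5): yes — any two successors of a common world are S-related.
Transitive (axiom 4): yes — every two-step S-path is closed by a direct edge.
Reflexive (axiom T): yes — every world is S-related to itself.
So F validates K, D, KD45, S5. The strongest is S5.

S5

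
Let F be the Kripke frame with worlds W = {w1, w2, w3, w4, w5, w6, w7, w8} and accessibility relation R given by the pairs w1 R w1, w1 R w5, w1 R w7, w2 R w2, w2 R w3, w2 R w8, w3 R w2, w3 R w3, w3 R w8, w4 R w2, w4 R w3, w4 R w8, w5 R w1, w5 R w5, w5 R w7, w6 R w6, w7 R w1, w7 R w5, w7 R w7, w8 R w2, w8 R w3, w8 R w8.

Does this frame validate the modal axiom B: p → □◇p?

The schema B characterises exactly the symmetric frames.
Symmetric: no — w4 R w2 but not w2 R w4.

No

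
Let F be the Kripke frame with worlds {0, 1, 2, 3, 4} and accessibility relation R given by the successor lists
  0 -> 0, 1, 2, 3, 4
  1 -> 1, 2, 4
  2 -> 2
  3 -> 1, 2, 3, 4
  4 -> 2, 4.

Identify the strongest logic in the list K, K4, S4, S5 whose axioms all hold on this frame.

Transitive (axiom 4): yes — every two-step R-path is closed by a direct edge.
Reflexive (axiom T): yes — every world is R-related to itself.
Euclidean (axiom 5): no — 0 R 1 and 0 R 3, but not 1 R 3.
So F validates K, K4, S4; S5 would additionally require R to be Euclidean. The strongest is S4.

S4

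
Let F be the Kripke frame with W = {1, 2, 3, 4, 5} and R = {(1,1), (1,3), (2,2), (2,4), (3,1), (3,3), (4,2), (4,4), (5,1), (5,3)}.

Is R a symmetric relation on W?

No

Symmetric: no — 5 R 1 but not 1 R 5.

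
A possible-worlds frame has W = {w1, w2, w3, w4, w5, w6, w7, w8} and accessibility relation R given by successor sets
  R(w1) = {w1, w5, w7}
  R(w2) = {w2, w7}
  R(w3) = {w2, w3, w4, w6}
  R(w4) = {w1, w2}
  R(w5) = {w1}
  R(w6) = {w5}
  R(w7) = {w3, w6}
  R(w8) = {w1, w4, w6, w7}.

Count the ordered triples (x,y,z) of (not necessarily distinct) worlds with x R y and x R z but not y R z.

34

Enumerating: (w1,w5,w5), (w1,w5,w7), (w1,w7,w1), (w1,w7,w5), (w1,w7,w7), (w2,w7,w2), (w2,w7,w7), (w3,w2,w3), (w3,w2,w4), (w3,w2,w6), (w3,w4,w3), (w3,w4,w4), … and 22 more.
Total: 34.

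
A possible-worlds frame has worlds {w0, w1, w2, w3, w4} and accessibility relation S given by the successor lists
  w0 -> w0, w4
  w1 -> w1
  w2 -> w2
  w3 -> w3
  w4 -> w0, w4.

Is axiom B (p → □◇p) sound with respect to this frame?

Yes

By correspondence theory, B is valid on a frame iff S is symmetric.
Symmetric: yes — every pair in S has its reverse in S.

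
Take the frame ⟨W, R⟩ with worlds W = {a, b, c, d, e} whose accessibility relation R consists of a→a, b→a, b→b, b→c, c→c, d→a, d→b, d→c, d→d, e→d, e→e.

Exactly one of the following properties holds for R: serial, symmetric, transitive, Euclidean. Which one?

serial

Serial: yes — every world has a successor (e.g. a R a).
Symmetric: no — b R a but not a R b.
Transitive: no — e R d and d R a, but not e R a.
Euclidean: no — b R a and b R c, but not a R c.
Only serial holds.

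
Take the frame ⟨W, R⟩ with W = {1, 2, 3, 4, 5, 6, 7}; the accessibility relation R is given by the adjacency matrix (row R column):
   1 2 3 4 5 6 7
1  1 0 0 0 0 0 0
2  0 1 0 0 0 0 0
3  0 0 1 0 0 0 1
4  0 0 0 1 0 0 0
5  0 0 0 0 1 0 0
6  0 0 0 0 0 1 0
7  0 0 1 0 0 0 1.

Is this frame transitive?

Yes

Transitive: yes — every two-step R-path is closed by a direct edge.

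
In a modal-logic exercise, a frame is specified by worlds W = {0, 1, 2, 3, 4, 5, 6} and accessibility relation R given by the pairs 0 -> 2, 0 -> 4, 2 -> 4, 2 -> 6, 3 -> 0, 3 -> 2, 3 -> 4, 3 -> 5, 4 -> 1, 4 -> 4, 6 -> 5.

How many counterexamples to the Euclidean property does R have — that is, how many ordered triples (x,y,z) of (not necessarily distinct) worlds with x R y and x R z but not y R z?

20

Enumerating: (0,2,2), (0,4,2), (2,4,6), (2,6,4), (2,6,6), (3,0,0), (3,0,5), (3,2,0), (3,2,2), (3,2,5), (3,4,0), (3,4,2), … and 8 more.
Total: 20.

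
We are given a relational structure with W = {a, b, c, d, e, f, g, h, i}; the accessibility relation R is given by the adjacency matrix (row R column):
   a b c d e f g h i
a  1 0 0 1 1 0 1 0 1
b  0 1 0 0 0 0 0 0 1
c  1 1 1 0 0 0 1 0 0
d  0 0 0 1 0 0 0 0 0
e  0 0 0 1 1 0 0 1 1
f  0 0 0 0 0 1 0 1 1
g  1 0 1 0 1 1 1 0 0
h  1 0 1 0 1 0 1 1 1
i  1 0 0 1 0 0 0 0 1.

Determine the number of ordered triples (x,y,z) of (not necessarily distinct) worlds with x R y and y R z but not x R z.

36

Enumerating: (a,e,h), (a,g,c), (a,g,f), (b,i,a), (b,i,d), (c,a,d), (c,a,e), (c,a,i), (c,b,i), (c,g,e), (c,g,f), (e,h,a), … and 24 more.
Total: 36.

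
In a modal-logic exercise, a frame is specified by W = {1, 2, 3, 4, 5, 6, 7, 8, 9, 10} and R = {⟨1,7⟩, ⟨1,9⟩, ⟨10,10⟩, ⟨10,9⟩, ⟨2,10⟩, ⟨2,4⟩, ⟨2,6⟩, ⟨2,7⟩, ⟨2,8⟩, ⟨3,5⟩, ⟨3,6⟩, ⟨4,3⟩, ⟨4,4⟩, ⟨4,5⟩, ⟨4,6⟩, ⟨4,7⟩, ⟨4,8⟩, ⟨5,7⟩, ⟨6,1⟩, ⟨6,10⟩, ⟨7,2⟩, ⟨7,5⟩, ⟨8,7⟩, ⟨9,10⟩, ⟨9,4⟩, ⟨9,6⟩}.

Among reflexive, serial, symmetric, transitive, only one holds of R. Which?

Reflexive: no — 1 is not related to itself.
Serial: yes — every world has a successor (e.g. 1 R 7).
Symmetric: no — 1 R 7 but not 7 R 1.
Transitive: no — 1 R 7 and 7 R 2, but not 1 R 2.
Only serial holds.

serial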